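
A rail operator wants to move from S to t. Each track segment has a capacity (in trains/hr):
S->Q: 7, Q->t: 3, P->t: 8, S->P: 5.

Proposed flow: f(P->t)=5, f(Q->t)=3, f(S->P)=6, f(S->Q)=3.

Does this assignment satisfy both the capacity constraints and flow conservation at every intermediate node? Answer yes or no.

No

Capacity violated on S->P: flow 6 > capacity 5.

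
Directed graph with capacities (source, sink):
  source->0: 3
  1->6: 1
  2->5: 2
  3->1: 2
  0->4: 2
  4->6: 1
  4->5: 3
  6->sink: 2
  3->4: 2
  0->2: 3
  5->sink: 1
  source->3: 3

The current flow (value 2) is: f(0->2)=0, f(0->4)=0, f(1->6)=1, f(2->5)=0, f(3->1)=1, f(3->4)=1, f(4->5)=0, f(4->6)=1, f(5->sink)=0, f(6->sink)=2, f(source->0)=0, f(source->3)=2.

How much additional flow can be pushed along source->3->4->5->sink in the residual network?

1

Residual capacities along the path: source->3: 1, 3->4: 1, 4->5: 3, 5->sink: 1.
Minimum is 1.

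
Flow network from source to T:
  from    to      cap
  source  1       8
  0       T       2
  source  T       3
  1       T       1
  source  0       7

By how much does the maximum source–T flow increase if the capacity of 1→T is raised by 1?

1

Original max flow = 6.
After raising cap(1→T), augmenting paths through that edge carry 1 more unit.
New max flow = 7. Increase = 1.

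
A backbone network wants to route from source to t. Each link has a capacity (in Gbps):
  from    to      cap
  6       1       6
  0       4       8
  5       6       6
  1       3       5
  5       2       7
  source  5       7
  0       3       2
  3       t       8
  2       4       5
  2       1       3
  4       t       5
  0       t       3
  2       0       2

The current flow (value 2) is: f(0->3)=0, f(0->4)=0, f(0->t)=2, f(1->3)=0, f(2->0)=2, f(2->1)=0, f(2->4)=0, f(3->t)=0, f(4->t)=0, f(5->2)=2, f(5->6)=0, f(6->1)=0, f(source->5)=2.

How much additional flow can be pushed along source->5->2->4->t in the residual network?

5

Residual capacities along the path: source->5: 5, 5->2: 5, 2->4: 5, 4->t: 5.
Minimum is 5.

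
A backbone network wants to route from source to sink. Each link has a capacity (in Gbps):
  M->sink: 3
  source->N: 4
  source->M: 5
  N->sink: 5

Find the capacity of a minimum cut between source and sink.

Max flow = 7 (via 2 augmenting paths).
In the residual at optimum, the set reachable from source is {M, source}.
Cut edges: source->N (cap 4), M->sink (cap 3). Sum = 7.

7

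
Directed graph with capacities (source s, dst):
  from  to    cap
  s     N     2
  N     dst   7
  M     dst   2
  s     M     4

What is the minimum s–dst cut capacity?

Max flow = 4 (via 2 augmenting paths).
In the residual at optimum, the set reachable from s is {M, s}.
Cut edges: s->N (cap 2), M->dst (cap 2). Sum = 4.

4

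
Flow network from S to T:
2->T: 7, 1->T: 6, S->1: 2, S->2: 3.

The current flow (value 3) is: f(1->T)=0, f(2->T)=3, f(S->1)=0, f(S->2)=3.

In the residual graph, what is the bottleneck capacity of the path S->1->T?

Residual capacities along the path: S->1: 2, 1->T: 6.
Minimum is 2.

2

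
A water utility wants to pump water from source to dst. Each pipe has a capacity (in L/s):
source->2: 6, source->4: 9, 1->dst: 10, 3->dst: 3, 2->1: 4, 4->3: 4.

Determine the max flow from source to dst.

7

Augment source->2->1->dst: bottleneck 4. Total 4.
Augment source->4->3->dst: bottleneck 3. Total 7.
No augmenting path remains in the residual graph.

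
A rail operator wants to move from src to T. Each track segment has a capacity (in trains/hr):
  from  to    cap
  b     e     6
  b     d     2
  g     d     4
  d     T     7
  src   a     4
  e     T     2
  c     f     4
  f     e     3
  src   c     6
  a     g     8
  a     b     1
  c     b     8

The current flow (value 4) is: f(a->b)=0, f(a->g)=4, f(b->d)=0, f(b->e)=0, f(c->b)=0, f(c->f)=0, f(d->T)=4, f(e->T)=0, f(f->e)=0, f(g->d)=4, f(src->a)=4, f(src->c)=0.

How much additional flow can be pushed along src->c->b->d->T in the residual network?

Residual capacities along the path: src->c: 6, c->b: 8, b->d: 2, d->T: 3.
Minimum is 2.

2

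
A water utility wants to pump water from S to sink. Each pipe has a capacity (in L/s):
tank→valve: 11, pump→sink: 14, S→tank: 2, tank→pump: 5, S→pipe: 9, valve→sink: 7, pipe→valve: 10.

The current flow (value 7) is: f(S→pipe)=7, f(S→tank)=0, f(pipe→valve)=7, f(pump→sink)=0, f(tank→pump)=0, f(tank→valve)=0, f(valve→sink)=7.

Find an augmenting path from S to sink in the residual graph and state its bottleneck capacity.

Residual along S→tank→pump→sink: S→tank: 2, tank→pump: 5, pump→sink: 14.
Bottleneck = min = 2.

S→tank→pump→sink, bottleneck 2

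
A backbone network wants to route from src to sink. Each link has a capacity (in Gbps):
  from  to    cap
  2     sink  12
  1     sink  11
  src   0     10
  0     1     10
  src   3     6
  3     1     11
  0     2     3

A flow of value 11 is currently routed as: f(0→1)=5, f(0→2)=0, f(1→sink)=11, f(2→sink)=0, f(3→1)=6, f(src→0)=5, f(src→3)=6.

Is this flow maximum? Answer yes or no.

No

Residual path src→0→2→sink has bottleneck 3 > 0.
Pushing 3 along it raises the flow to 14, so the given flow is not maximum.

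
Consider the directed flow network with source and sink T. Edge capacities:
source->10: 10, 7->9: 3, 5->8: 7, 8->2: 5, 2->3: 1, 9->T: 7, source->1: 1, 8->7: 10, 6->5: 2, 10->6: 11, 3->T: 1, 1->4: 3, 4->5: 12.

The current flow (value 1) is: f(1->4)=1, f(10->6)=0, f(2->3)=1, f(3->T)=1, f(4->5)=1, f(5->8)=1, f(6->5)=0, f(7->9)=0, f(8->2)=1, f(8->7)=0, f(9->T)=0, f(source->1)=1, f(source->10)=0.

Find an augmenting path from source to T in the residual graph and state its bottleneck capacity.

source->10->6->5->8->7->9->T, bottleneck 2

Residual along source->10->6->5->8->7->9->T: source->10: 10, 10->6: 11, 6->5: 2, 5->8: 6, 8->7: 10, 7->9: 3, 9->T: 7.
Bottleneck = min = 2.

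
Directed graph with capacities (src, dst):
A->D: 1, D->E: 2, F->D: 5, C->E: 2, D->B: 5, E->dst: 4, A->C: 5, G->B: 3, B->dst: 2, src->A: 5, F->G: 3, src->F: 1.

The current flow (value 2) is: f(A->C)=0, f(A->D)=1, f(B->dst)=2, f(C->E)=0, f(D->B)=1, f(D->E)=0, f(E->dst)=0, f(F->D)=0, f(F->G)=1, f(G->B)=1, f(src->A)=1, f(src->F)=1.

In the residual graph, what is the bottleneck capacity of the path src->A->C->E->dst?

Residual capacities along the path: src->A: 4, A->C: 5, C->E: 2, E->dst: 4.
Minimum is 2.

2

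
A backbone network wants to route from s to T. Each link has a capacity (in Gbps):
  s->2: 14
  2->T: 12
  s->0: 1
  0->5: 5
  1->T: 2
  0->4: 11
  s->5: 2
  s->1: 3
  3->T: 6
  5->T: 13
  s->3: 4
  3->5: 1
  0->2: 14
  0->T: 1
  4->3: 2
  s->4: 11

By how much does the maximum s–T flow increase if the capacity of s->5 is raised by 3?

Original max flow = 23.
After raising cap(s->5), augmenting paths through that edge carry 3 more units.
New max flow = 26. Increase = 3.

3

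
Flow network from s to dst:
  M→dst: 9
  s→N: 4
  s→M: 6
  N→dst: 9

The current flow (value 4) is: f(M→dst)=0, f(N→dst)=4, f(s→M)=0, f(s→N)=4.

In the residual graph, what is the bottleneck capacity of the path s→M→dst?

6

Residual capacities along the path: s→M: 6, M→dst: 9.
Minimum is 6.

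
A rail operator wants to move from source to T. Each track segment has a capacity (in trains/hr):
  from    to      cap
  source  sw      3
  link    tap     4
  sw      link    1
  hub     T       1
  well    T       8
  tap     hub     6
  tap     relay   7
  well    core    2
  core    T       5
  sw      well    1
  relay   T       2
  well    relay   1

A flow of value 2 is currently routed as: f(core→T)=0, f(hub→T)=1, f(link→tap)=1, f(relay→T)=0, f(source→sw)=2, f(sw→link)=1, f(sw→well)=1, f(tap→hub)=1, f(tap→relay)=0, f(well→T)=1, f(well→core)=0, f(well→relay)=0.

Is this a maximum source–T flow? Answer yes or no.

Yes

Residual reachable from source: {source, sw}; T is not reachable.
Saturated cut: sw→link, sw→well with total capacity 2 = current flow value. Flow is maximum.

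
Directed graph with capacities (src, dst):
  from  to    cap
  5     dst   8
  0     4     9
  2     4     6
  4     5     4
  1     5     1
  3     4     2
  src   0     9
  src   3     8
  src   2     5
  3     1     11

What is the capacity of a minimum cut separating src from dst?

Max flow = 5 (via 2 augmenting paths).
In the residual at optimum, the set reachable from src is {0, 1, 2, 3, 4, src}.
Cut edges: 4→5 (cap 4), 1→5 (cap 1). Sum = 5.

5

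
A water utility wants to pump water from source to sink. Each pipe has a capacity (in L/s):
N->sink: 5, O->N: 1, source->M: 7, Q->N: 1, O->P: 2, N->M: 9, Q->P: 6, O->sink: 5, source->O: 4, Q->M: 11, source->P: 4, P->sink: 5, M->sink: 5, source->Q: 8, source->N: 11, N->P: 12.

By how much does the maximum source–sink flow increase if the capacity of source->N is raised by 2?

Original max flow = 19.
Edge source->N does not cross the min cut (source side {M, N, P, Q, source}), so extra capacity there cannot help.
New max flow = 19. Increase = 0.

0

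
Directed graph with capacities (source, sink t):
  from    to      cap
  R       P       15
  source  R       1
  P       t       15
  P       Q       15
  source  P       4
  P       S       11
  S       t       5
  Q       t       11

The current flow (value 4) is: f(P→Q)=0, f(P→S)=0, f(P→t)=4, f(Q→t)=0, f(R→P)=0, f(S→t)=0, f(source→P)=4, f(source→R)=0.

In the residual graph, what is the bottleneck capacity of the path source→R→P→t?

1

Residual capacities along the path: source→R: 1, R→P: 15, P→t: 11.
Minimum is 1.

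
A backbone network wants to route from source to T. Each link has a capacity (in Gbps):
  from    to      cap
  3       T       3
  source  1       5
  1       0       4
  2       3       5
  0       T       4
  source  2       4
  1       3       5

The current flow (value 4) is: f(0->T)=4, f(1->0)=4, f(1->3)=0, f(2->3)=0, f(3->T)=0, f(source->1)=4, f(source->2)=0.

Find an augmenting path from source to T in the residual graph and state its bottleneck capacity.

source->1->3->T, bottleneck 1

Residual along source->1->3->T: source->1: 1, 1->3: 5, 3->T: 3.
Bottleneck = min = 1.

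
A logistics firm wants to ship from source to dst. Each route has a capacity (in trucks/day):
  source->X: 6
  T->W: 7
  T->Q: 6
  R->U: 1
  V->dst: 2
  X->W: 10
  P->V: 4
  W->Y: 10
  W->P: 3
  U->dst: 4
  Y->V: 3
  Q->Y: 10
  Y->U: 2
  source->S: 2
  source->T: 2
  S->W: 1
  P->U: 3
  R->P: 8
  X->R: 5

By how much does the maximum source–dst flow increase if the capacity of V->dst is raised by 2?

2

Original max flow = 6.
After raising cap(V->dst), augmenting paths through that edge carry 2 more units.
New max flow = 8. Increase = 2.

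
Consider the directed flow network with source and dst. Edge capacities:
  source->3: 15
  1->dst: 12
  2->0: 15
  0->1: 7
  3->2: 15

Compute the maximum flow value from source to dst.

7

Augment source->3->2->0->1->dst: bottleneck 7. Total 7.
No augmenting path remains in the residual graph.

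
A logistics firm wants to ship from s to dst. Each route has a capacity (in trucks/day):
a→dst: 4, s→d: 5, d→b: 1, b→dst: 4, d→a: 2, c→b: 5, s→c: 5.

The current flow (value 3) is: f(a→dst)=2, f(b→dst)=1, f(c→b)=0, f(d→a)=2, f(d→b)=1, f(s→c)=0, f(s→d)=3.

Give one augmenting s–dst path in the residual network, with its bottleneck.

s→c→b→dst, bottleneck 3

Residual along s→c→b→dst: s→c: 5, c→b: 5, b→dst: 3.
Bottleneck = min = 3.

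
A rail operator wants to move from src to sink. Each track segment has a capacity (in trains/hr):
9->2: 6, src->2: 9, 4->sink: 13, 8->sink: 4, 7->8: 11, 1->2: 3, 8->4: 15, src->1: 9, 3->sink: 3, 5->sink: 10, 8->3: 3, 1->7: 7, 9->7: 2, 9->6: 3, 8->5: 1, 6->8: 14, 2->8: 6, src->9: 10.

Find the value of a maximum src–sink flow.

Augment src->2->8->sink: bottleneck 4. Total 4.
Augment src->2->8->4->sink: bottleneck 2. Total 6.
Augment src->9->7->8->4->sink: bottleneck 2. Total 8.
Augment src->9->6->8->4->sink: bottleneck 3. Total 11.
Augment src->1->7->8->4->sink: bottleneck 6. Total 17.
Augment src->1->7->8->3->sink: bottleneck 1. Total 18.
No augmenting path remains in the residual graph.

18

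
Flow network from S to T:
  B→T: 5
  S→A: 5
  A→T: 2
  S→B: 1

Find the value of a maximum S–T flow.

Augment S→A→T: bottleneck 2. Total 2.
Augment S→B→T: bottleneck 1. Total 3.
No augmenting path remains in the residual graph.

3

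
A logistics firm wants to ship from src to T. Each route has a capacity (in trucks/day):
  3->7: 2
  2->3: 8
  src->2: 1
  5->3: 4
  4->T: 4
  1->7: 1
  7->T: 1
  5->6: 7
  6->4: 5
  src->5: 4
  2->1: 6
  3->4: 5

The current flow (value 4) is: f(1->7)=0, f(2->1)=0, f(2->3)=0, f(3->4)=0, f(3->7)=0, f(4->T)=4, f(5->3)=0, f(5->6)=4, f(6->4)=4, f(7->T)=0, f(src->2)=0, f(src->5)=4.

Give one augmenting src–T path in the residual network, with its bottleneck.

src->2->3->7->T, bottleneck 1

Residual along src->2->3->7->T: src->2: 1, 2->3: 8, 3->7: 2, 7->T: 1.
Bottleneck = min = 1.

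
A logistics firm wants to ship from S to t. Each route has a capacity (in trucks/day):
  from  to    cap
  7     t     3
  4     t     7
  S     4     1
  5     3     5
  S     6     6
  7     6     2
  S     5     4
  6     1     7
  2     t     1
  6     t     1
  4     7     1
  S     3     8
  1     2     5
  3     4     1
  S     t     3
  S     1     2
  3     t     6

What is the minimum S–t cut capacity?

13

Max flow = 13 (via 6 augmenting paths).
In the residual at optimum, the set reachable from S is {1, 2, 3, 5, 6, S}.
Cut edges: S->4 (cap 1), S->t (cap 3), 3->4 (cap 1), 3->t (cap 6), 6->t (cap 1), 2->t (cap 1). Sum = 13.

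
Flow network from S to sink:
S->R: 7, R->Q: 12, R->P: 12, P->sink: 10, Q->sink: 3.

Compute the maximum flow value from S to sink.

7

Augment S->R->Q->sink: bottleneck 3. Total 3.
Augment S->R->P->sink: bottleneck 4. Total 7.
No augmenting path remains in the residual graph.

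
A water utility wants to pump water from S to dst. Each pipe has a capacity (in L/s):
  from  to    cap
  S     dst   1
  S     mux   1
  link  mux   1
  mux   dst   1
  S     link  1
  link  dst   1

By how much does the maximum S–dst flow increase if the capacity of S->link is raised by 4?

0

Original max flow = 3.
Even with extra capacity on S->link, another cut of capacity 3 remains binding.
New max flow = 3. Increase = 0.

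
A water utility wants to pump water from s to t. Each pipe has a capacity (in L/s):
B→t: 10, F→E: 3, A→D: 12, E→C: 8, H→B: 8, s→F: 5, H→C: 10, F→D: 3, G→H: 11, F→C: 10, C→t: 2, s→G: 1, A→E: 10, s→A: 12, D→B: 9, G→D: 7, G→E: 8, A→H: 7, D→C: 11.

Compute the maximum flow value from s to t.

12

Augment s→F→C→t: bottleneck 2. Total 2.
Augment s→F→D→B→t: bottleneck 3. Total 5.
Augment s→A→D→B→t: bottleneck 6. Total 11.
Augment s→A→H→B→t: bottleneck 1. Total 12.
No augmenting path remains in the residual graph.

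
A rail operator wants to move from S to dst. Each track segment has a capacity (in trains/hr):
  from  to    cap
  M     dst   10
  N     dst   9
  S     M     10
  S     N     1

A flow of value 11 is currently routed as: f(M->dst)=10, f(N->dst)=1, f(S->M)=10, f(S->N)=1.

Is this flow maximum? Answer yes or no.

Yes

Residual reachable from S: {S}; dst is not reachable.
Saturated cut: S->N, S->M with total capacity 11 = current flow value. Flow is maximum.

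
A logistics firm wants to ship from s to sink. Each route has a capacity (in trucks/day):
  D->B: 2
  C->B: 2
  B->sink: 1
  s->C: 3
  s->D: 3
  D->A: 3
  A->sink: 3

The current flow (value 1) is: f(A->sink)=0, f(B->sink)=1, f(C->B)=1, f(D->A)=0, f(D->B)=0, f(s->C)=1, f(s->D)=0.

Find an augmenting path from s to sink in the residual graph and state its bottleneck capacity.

Residual along s->D->A->sink: s->D: 3, D->A: 3, A->sink: 3.
Bottleneck = min = 3.

s->D->A->sink, bottleneck 3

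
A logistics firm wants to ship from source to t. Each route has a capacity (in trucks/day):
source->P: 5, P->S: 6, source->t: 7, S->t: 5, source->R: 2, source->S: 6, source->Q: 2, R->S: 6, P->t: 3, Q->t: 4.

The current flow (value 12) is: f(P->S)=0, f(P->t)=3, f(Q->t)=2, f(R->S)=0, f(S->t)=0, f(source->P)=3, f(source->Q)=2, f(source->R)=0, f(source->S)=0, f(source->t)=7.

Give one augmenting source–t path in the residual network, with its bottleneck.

source->S->t, bottleneck 5

Residual along source->S->t: source->S: 6, S->t: 5.
Bottleneck = min = 5.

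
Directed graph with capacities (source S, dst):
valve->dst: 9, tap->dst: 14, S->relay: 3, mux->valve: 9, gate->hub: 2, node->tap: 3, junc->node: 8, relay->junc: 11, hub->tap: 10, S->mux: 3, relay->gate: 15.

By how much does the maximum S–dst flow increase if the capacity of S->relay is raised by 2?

2

Original max flow = 6.
After raising cap(S->relay), augmenting paths through that edge carry 2 more units.
New max flow = 8. Increase = 2.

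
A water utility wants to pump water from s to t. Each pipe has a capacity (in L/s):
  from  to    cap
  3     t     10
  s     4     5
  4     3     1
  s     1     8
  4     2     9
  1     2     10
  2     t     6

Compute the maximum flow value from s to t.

Augment s->4->3->t: bottleneck 1. Total 1.
Augment s->4->2->t: bottleneck 4. Total 5.
Augment s->1->2->t: bottleneck 2. Total 7.
No augmenting path remains in the residual graph.

7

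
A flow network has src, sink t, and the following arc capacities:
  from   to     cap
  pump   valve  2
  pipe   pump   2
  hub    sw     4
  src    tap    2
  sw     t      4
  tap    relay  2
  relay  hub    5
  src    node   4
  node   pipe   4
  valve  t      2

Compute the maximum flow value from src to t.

Augment src->tap->relay->hub->sw->t: bottleneck 2. Total 2.
Augment src->node->pipe->pump->valve->t: bottleneck 2. Total 4.
No augmenting path remains in the residual graph.

4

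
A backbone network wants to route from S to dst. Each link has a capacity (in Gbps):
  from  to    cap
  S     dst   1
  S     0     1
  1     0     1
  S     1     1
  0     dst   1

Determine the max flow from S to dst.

2

Augment S→dst: bottleneck 1. Total 1.
Augment S→0→dst: bottleneck 1. Total 2.
No augmenting path remains in the residual graph.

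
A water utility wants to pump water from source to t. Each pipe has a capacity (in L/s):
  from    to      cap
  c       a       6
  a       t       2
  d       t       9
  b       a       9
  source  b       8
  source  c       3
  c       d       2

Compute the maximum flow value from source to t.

4

Augment source->b->a->t: bottleneck 2. Total 2.
Augment source->c->d->t: bottleneck 2. Total 4.
No augmenting path remains in the residual graph.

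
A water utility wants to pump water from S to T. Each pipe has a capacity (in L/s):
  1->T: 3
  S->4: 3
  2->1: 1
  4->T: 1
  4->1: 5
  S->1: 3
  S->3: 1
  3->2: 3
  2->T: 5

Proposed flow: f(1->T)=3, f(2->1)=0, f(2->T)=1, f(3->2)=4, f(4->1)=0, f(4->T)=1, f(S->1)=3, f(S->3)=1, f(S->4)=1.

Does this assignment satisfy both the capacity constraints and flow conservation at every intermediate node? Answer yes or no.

Capacity violated on 3->2: flow 4 > capacity 3.

No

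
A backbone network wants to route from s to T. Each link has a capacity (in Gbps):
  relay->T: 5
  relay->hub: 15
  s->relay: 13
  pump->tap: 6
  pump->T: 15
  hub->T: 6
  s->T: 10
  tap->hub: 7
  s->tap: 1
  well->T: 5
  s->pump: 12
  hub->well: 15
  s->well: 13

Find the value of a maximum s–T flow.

38

Augment s->T: bottleneck 10. Total 10.
Augment s->pump->T: bottleneck 12. Total 22.
Augment s->relay->T: bottleneck 5. Total 27.
Augment s->well->T: bottleneck 5. Total 32.
Augment s->tap->hub->T: bottleneck 1. Total 33.
Augment s->relay->hub->T: bottleneck 5. Total 38.
No augmenting path remains in the residual graph.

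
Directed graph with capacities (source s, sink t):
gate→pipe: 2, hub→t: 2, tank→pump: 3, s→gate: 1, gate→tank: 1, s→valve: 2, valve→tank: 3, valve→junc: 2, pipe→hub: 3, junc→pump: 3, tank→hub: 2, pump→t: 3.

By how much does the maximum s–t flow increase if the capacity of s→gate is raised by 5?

Original max flow = 3.
After raising cap(s→gate), augmenting paths through that edge carry 2 more units.
New max flow = 5. Increase = 2.

2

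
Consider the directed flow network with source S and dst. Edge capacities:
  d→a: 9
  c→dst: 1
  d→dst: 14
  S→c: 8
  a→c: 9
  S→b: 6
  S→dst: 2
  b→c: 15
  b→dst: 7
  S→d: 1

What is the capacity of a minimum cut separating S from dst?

Max flow = 10 (via 4 augmenting paths).
In the residual at optimum, the set reachable from S is {S, c}.
Cut edges: S→b (cap 6), S→d (cap 1), S→dst (cap 2), c→dst (cap 1). Sum = 10.

10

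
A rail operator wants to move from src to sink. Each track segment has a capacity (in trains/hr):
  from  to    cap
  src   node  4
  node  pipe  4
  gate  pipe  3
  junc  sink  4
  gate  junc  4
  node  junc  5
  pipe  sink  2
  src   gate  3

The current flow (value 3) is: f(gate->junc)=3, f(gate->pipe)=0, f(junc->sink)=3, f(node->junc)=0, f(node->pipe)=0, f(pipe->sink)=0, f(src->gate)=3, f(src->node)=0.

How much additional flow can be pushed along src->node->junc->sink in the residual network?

Residual capacities along the path: src->node: 4, node->junc: 5, junc->sink: 1.
Minimum is 1.

1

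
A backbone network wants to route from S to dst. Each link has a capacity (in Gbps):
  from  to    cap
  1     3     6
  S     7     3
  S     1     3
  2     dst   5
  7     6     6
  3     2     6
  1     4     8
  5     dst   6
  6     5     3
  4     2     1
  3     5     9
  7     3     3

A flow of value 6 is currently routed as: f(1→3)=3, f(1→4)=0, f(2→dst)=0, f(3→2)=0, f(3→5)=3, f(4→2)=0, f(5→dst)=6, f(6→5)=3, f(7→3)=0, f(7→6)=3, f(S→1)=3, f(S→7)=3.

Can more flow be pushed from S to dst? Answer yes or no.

No

Residual reachable from S: {S}; dst is not reachable.
Saturated cut: S→7, S→1 with total capacity 6 = current flow value. Flow is maximum.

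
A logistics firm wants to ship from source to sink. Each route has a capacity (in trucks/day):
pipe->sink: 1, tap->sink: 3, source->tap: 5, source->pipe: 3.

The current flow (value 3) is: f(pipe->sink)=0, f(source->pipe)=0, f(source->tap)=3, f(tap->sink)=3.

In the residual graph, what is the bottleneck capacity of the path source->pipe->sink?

1

Residual capacities along the path: source->pipe: 3, pipe->sink: 1.
Minimum is 1.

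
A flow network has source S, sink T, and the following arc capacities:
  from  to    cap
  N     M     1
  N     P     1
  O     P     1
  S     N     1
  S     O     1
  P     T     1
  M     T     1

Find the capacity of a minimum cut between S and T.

Max flow = 2 (via 2 augmenting paths).
In the residual at optimum, the set reachable from S is {S}.
Cut edges: S→N (cap 1), S→O (cap 1). Sum = 2.

2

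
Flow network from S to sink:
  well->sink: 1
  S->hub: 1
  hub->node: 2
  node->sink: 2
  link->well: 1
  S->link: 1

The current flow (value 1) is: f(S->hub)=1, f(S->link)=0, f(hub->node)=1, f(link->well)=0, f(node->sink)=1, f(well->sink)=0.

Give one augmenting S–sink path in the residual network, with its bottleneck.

S->link->well->sink, bottleneck 1

Residual along S->link->well->sink: S->link: 1, link->well: 1, well->sink: 1.
Bottleneck = min = 1.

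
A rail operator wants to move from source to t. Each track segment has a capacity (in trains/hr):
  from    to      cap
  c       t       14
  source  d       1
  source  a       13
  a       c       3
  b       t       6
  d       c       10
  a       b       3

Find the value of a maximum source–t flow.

7

Augment source->d->c->t: bottleneck 1. Total 1.
Augment source->a->c->t: bottleneck 3. Total 4.
Augment source->a->b->t: bottleneck 3. Total 7.
No augmenting path remains in the residual graph.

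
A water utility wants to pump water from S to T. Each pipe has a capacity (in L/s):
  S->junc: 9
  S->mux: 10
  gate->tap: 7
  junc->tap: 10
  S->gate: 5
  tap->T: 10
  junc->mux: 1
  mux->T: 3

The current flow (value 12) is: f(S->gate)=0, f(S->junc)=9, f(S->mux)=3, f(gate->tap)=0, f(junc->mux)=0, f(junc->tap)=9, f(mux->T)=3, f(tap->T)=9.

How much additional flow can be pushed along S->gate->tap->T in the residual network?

1

Residual capacities along the path: S->gate: 5, gate->tap: 7, tap->T: 1.
Minimum is 1.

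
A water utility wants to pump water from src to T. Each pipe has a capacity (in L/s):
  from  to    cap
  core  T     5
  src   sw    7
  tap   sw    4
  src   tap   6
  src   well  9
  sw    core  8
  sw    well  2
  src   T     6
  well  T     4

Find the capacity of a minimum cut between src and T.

Max flow = 15 (via 3 augmenting paths).
In the residual at optimum, the set reachable from src is {core, src, sw, tap, well}.
Cut edges: src→T (cap 6), well→T (cap 4), core→T (cap 5). Sum = 15.

15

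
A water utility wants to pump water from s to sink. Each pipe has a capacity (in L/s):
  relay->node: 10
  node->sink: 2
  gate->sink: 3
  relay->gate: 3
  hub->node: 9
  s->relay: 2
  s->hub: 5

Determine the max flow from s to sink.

Augment s->relay->gate->sink: bottleneck 2. Total 2.
Augment s->hub->node->sink: bottleneck 2. Total 4.
No augmenting path remains in the residual graph.

4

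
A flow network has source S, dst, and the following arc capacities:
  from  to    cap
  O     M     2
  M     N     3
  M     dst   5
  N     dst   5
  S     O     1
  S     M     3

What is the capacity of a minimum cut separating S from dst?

Max flow = 4 (via 2 augmenting paths).
In the residual at optimum, the set reachable from S is {S}.
Cut edges: S→O (cap 1), S→M (cap 3). Sum = 4.

4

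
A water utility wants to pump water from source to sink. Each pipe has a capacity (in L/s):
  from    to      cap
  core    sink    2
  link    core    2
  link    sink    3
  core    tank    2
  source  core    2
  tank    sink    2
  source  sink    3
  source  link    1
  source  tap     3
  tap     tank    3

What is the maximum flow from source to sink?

Augment source→sink: bottleneck 3. Total 3.
Augment source→link→sink: bottleneck 1. Total 4.
Augment source→core→sink: bottleneck 2. Total 6.
Augment source→tap→tank→sink: bottleneck 2. Total 8.
No augmenting path remains in the residual graph.

8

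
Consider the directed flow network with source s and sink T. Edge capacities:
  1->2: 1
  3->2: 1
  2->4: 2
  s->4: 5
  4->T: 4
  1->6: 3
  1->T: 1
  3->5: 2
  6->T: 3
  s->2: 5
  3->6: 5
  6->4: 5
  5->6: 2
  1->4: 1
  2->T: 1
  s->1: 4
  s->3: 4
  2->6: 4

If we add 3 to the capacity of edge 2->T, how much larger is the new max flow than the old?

Original max flow = 9.
After raising cap(2->T), augmenting paths through that edge carry 3 more units.
New max flow = 12. Increase = 3.

3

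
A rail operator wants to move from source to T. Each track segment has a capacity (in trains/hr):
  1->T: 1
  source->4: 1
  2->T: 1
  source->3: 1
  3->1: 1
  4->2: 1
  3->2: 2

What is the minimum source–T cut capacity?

Max flow = 2 (via 2 augmenting paths).
In the residual at optimum, the set reachable from source is {source}.
Cut edges: source->3 (cap 1), source->4 (cap 1). Sum = 2.

2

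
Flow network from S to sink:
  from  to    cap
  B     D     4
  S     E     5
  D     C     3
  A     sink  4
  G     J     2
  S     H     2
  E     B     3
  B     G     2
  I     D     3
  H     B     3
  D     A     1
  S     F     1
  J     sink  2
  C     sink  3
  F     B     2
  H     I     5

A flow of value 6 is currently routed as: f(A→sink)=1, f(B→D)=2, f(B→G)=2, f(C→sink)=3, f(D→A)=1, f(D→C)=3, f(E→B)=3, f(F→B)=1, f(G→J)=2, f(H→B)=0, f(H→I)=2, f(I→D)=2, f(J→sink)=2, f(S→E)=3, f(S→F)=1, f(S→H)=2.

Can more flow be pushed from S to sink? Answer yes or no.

Residual reachable from S: {E, S}; sink is not reachable.
Saturated cut: S→F, S→H, E→B with total capacity 6 = current flow value. Flow is maximum.

No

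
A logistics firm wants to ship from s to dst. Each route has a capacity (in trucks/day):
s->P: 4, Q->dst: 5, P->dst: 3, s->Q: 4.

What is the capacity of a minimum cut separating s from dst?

7

Max flow = 7 (via 2 augmenting paths).
In the residual at optimum, the set reachable from s is {P, s}.
Cut edges: s->Q (cap 4), P->dst (cap 3). Sum = 7.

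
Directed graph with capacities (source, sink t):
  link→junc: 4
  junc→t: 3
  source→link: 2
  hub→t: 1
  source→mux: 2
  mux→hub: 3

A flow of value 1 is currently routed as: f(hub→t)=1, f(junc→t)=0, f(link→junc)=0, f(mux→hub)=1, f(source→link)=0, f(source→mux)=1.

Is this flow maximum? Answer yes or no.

Residual path source→link→junc→t has bottleneck 2 > 0.
Pushing 2 along it raises the flow to 3, so the given flow is not maximum.

No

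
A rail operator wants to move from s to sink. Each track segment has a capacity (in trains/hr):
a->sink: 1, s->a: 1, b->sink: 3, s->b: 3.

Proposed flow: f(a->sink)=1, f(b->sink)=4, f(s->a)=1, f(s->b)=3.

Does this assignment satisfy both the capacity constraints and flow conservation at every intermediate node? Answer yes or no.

Capacity violated on b->sink: flow 4 > capacity 3.

No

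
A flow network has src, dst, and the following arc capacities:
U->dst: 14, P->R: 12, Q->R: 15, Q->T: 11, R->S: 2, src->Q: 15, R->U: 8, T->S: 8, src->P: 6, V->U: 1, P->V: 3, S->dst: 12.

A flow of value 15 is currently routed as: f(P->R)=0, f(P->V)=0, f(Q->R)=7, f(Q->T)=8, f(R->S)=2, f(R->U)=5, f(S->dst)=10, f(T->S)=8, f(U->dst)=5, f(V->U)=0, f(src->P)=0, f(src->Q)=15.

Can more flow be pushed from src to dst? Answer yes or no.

Yes

Residual path src->P->R->U->dst has bottleneck 3 > 0.
Pushing 3 along it raises the flow to 18, so the given flow is not maximum.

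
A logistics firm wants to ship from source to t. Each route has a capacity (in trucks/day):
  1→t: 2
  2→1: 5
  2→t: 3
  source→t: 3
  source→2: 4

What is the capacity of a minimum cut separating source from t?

7

Max flow = 7 (via 3 augmenting paths).
In the residual at optimum, the set reachable from source is {source}.
Cut edges: source→2 (cap 4), source→t (cap 3). Sum = 7.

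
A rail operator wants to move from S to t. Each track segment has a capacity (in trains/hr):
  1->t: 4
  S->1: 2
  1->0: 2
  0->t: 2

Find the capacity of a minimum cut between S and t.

2

Max flow = 2 (via 1 augmenting path).
In the residual at optimum, the set reachable from S is {S}.
Cut edges: S->1 (cap 2). Sum = 2.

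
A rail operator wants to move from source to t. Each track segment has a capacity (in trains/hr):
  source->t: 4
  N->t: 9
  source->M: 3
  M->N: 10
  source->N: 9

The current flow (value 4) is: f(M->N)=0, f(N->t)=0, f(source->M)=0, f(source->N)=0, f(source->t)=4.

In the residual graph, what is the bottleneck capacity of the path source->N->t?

9

Residual capacities along the path: source->N: 9, N->t: 9.
Minimum is 9.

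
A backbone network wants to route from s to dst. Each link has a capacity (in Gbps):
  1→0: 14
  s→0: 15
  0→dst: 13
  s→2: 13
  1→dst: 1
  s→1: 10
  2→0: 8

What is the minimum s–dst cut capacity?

Max flow = 14 (via 2 augmenting paths).
In the residual at optimum, the set reachable from s is {0, 1, 2, s}.
Cut edges: 1→dst (cap 1), 0→dst (cap 13). Sum = 14.

14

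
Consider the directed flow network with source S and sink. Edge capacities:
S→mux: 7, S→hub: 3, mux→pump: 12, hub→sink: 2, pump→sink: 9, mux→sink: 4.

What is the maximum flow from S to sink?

Augment S→hub→sink: bottleneck 2. Total 2.
Augment S→mux→sink: bottleneck 4. Total 6.
Augment S→mux→pump→sink: bottleneck 3. Total 9.
No augmenting path remains in the residual graph.

9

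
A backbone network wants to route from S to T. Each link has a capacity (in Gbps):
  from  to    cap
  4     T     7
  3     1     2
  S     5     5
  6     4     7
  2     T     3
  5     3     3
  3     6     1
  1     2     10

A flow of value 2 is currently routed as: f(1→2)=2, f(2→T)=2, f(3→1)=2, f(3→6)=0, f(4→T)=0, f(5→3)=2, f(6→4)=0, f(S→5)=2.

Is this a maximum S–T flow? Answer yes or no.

Residual path S→5→3→6→4→T has bottleneck 1 > 0.
Pushing 1 along it raises the flow to 3, so the given flow is not maximum.

No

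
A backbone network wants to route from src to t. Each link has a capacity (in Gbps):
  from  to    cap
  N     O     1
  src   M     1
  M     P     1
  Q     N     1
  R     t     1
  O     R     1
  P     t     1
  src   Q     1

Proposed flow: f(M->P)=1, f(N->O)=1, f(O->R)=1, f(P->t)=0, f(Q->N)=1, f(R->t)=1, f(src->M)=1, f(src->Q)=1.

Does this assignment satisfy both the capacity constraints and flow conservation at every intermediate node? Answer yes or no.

Conservation fails at P: inflow 1 ≠ outflow 0.

No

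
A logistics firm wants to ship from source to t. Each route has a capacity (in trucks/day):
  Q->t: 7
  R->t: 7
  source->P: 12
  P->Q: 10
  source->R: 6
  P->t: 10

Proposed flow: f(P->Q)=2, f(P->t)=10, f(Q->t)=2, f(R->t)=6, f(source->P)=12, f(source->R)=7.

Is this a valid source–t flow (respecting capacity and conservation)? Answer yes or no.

Capacity violated on source->R: flow 7 > capacity 6.

No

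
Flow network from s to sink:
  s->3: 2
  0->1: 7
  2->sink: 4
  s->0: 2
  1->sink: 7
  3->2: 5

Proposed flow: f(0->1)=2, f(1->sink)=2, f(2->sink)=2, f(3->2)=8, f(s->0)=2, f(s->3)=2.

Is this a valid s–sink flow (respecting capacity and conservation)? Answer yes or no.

Capacity violated on 3->2: flow 8 > capacity 5.

No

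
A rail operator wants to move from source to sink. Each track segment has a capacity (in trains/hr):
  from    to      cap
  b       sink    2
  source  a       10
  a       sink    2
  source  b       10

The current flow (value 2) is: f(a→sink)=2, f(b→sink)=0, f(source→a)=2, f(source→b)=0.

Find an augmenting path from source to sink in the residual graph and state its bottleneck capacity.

source→b→sink, bottleneck 2

Residual along source→b→sink: source→b: 10, b→sink: 2.
Bottleneck = min = 2.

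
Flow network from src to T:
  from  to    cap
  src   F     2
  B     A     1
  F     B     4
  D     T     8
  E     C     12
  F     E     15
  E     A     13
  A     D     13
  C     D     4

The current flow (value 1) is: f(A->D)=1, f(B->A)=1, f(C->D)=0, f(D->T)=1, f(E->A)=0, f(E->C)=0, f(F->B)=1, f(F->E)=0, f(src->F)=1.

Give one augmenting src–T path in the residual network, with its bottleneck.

src->F->E->A->D->T, bottleneck 1

Residual along src->F->E->A->D->T: src->F: 1, F->E: 15, E->A: 13, A->D: 12, D->T: 7.
Bottleneck = min = 1.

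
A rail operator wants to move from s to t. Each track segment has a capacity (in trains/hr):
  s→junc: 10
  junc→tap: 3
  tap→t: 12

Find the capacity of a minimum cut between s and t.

3

Max flow = 3 (via 1 augmenting path).
In the residual at optimum, the set reachable from s is {junc, s}.
Cut edges: junc→tap (cap 3). Sum = 3.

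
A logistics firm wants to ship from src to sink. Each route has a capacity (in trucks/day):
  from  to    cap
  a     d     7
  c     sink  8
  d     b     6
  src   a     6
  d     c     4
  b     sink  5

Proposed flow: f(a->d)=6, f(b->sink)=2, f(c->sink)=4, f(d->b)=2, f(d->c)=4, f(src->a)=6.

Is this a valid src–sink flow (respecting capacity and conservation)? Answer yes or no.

Every edge has 0 ≤ f(e) ≤ cap(e).
At each intermediate node, inflow equals outflow.

Yes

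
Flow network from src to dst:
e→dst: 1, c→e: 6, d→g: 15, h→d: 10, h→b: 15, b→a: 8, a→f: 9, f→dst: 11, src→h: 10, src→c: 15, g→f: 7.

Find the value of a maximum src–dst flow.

11

Augment src→c→e→dst: bottleneck 1. Total 1.
Augment src→h→b→a→f→dst: bottleneck 8. Total 9.
Augment src→h→d→g→f→dst: bottleneck 2. Total 11.
No augmenting path remains in the residual graph.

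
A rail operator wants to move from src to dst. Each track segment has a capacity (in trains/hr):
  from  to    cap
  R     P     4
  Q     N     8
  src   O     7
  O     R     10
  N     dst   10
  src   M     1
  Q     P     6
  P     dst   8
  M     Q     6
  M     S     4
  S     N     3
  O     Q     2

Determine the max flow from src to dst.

Augment src→O→R→P→dst: bottleneck 4. Total 4.
Augment src→O→Q→P→dst: bottleneck 2. Total 6.
Augment src→M→Q→P→dst: bottleneck 1. Total 7.
No augmenting path remains in the residual graph.

7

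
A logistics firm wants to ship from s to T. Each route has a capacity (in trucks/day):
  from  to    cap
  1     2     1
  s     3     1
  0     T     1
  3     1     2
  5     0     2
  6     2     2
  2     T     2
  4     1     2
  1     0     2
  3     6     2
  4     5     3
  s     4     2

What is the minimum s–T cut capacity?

Max flow = 3 (via 3 augmenting paths).
In the residual at optimum, the set reachable from s is {s}.
Cut edges: s→3 (cap 1), s→4 (cap 2). Sum = 3.

3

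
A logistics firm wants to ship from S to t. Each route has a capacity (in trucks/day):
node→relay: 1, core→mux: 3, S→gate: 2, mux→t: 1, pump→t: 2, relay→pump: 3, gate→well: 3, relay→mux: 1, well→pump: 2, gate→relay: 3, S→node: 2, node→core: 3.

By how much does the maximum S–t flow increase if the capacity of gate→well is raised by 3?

0

Original max flow = 3.
Edge gate→well does not cross the min cut (source side {S, core, gate, mux, node, pump, relay, well}), so extra capacity there cannot help.
New max flow = 3. Increase = 0.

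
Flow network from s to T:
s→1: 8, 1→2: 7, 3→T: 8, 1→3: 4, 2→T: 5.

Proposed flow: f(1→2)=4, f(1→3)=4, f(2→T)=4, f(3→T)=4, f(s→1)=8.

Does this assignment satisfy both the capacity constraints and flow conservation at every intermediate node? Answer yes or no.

Yes

Every edge has 0 ≤ f(e) ≤ cap(e).
At each intermediate node, inflow equals outflow.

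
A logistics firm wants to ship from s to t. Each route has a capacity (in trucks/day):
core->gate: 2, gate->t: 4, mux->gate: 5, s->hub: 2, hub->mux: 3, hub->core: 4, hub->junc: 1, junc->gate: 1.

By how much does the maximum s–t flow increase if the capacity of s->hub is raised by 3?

2

Original max flow = 2.
After raising cap(s->hub), augmenting paths through that edge carry 2 more units.
New max flow = 4. Increase = 2.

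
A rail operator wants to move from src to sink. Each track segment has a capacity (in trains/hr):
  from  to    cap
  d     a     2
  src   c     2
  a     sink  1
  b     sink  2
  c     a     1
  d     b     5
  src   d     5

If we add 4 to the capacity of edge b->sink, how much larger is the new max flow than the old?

Original max flow = 3.
After raising cap(b->sink), augmenting paths through that edge carry 3 more units.
New max flow = 6. Increase = 3.

3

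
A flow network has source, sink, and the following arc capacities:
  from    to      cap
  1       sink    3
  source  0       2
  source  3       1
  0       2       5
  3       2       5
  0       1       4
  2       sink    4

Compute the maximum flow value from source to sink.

Augment source→0→1→sink: bottleneck 2. Total 2.
Augment source→3→2→sink: bottleneck 1. Total 3.
No augmenting path remains in the residual graph.

3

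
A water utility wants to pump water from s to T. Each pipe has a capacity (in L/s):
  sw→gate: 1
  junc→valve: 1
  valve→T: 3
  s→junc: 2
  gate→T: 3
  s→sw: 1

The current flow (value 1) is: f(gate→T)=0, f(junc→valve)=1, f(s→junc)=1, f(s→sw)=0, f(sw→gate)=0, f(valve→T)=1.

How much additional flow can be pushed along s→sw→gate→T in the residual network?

Residual capacities along the path: s→sw: 1, sw→gate: 1, gate→T: 3.
Minimum is 1.

1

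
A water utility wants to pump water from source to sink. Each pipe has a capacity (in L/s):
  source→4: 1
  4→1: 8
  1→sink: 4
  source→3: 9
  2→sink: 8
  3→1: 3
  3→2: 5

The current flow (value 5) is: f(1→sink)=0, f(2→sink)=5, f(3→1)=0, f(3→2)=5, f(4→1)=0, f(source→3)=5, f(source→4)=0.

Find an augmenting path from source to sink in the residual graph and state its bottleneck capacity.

Residual along source→3→1→sink: source→3: 4, 3→1: 3, 1→sink: 4.
Bottleneck = min = 3.

source→3→1→sink, bottleneck 3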